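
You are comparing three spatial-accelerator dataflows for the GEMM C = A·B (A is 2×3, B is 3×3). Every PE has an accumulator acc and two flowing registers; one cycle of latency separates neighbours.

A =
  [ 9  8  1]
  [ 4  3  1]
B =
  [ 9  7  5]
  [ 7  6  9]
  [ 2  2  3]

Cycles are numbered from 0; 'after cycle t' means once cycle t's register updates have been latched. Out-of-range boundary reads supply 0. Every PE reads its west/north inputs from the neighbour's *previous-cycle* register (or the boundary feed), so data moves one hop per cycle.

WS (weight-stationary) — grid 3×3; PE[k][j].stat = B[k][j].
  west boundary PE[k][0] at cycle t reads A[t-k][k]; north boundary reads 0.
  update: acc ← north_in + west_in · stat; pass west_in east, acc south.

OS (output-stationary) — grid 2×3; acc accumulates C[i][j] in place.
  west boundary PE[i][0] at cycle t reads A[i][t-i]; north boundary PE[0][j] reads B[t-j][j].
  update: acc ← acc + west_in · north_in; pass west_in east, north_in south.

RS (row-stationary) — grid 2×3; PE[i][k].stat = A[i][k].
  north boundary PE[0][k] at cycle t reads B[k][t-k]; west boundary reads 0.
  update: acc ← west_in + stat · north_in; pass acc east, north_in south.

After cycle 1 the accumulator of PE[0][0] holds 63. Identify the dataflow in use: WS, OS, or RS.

dataflow = RS

Under WS (3×3), PE[0][0]:
  cycle 0: PE[0][0] → acc 81, east 9, south 81
  cycle 1: PE[0][0] → acc 36, east 4, south 36
Under OS (2×3), PE[0][0]:
  cycle 0: PE[0][0] → acc 81, east 9, south 9
  cycle 1: PE[0][0] → acc 137, east 8, south 7
Under RS (2×3), PE[0][0]:
  cycle 0: PE[0][0] → acc 81, east 81, south 9
  cycle 1: PE[0][0] → acc 63, east 63, south 7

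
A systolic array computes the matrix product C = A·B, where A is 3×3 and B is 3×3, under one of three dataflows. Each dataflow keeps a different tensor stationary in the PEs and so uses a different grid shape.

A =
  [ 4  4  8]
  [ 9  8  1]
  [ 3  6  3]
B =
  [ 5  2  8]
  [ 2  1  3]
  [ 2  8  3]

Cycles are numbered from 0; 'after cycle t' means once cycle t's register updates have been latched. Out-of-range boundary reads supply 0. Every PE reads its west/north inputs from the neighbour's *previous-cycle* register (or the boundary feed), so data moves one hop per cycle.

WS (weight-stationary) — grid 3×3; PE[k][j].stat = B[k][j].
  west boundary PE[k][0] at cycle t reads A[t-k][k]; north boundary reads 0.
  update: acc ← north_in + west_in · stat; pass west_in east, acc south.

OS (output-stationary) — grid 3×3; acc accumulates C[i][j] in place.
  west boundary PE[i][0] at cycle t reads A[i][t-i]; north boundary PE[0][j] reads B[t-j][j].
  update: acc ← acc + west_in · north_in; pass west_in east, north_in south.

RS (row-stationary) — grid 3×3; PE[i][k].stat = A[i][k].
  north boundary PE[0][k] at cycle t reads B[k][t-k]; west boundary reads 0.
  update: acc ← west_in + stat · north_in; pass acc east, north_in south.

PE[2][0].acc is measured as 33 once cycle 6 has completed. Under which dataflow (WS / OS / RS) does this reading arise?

— WS: 3×3; PE[2][0] trace:
  t=0 PE[2][0]: acc=0 h=0 v=0
  t=1 PE[2][0]: acc=0 h=0 v=0
  t=2 PE[2][0]: acc=44 h=8 v=44
  t=3 PE[2][0]: acc=63 h=1 v=63
  t=4 PE[2][0]: acc=33 h=3 v=33
  t=5 PE[2][0]: acc=0 h=0 v=0
  t=6 PE[2][0]: acc=0 h=0 v=0
— OS: 3×3; PE[2][0] trace:
  t=0 PE[2][0]: acc=0 h=0 v=0
  t=1 PE[2][0]: acc=0 h=0 v=0
  t=2 PE[2][0]: acc=15 h=3 v=5
  t=3 PE[2][0]: acc=27 h=6 v=2
  t=4 PE[2][0]: acc=33 h=3 v=2
  t=5 PE[2][0]: acc=33 h=0 v=0
  t=6 PE[2][0]: acc=33 h=0 v=0
— RS: 3×3; PE[2][0] trace:
  t=0 PE[2][0]: acc=0 h=0 v=0
  t=1 PE[2][0]: acc=0 h=0 v=0
  t=2 PE[2][0]: acc=15 h=15 v=5
  t=3 PE[2][0]: acc=6 h=6 v=2
  t=4 PE[2][0]: acc=24 h=24 v=8
  t=5 PE[2][0]: acc=0 h=0 v=0
  t=6 PE[2][0]: acc=0 h=0 v=0

dataflow = OS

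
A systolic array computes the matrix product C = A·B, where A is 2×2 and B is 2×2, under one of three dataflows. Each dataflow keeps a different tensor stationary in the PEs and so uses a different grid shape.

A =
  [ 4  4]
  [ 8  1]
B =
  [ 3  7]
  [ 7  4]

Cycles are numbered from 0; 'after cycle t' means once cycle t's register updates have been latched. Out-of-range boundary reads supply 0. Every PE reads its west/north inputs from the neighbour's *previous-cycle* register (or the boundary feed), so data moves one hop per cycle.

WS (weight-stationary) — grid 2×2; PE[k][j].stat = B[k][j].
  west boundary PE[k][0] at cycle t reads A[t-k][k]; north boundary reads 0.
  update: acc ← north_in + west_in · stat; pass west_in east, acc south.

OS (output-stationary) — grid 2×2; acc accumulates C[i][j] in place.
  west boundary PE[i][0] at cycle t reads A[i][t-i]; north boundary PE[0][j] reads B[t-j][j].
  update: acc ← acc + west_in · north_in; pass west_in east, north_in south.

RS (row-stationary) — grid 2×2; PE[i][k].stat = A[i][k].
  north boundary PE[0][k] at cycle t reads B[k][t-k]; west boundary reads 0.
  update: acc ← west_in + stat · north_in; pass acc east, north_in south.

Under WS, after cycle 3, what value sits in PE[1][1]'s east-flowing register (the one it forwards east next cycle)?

WS on a 2×2 grid — tracing PE[1][1] and its feeders:
  step 0 · PE0,1: acc=0; fwd→0 fwd↓0
  step 0 · PE1,0: acc=0; fwd→0 fwd↓0
  step 0 · PE1,1: acc=0; fwd→0 fwd↓0
  step 1 · PE0,1: acc=28; fwd→4 fwd↓28
  step 1 · PE1,0: acc=40; fwd→4 fwd↓40
  step 1 · PE1,1: acc=0; fwd→0 fwd↓0
  step 2 · PE0,1: acc=56; fwd→8 fwd↓56
  step 2 · PE1,0: acc=31; fwd→1 fwd↓31
  step 2 · PE1,1: acc=44; fwd→4 fwd↓44
  step 3 · PE0,1: acc=0; fwd→0 fwd↓0
  step 3 · PE1,0: acc=0; fwd→0 fwd↓0
  step 3 · PE1,1: acc=60; fwd→1 fwd↓60

register = 1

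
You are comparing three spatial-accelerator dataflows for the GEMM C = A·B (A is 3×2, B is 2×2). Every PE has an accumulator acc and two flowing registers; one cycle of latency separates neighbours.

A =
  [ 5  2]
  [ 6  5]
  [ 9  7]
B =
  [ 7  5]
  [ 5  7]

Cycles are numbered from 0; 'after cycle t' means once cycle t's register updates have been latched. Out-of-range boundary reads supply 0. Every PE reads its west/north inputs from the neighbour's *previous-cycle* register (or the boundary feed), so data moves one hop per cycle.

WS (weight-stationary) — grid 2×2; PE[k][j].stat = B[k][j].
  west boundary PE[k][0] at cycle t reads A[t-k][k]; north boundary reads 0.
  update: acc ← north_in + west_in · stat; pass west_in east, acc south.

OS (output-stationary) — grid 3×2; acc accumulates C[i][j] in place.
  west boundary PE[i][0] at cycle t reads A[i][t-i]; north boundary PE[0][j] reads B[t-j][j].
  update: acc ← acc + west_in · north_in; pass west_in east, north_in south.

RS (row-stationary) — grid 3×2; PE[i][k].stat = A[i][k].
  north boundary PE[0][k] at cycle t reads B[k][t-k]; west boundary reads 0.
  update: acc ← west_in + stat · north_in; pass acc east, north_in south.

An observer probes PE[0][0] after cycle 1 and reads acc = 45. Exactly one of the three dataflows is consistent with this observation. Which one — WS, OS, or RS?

Under WS (2×2), PE[0][0]:
  step 0 · PE0,0: acc=35; fwd→5 fwd↓35
  step 1 · PE0,0: acc=42; fwd→6 fwd↓42
Under OS (3×2), PE[0][0]:
  step 0 · PE0,0: acc=35; fwd→5 fwd↓7
  step 1 · PE0,0: acc=45; fwd→2 fwd↓5
Under RS (3×2), PE[0][0]:
  step 0 · PE0,0: acc=35; fwd→35 fwd↓7
  step 1 · PE0,0: acc=25; fwd→25 fwd↓5

dataflow = OS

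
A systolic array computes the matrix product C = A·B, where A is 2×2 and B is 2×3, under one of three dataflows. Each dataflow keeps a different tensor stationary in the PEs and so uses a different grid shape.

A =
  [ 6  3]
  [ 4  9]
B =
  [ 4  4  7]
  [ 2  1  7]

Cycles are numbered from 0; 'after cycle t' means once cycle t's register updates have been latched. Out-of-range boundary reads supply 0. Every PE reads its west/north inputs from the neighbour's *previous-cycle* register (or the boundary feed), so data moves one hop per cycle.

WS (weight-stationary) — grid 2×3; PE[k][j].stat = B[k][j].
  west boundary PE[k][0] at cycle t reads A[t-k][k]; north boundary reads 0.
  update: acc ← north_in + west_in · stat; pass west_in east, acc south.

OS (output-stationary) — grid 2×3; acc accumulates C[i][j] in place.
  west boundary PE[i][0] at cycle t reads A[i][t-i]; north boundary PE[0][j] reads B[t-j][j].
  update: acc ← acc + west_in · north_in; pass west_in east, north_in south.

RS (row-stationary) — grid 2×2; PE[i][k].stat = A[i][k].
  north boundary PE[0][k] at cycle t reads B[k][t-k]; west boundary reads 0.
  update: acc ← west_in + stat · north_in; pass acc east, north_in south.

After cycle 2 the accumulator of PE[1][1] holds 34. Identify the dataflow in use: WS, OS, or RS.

WS [2×3] PE[1][1] across cycles:
  c0 r1c1: 0 / 0 / 0
  c1 r1c1: 0 / 0 / 0
  c2 r1c1: 27 / 3 / 27
OS [2×3] PE[1][1] across cycles:
  c0 r1c1: 0 / 0 / 0
  c1 r1c1: 0 / 0 / 0
  c2 r1c1: 16 / 4 / 4
RS [2×2] PE[1][1] across cycles:
  c0 r1c1: 0 / 0 / 0
  c1 r1c1: 0 / 0 / 0
  c2 r1c1: 34 / 34 / 2

dataflow = RS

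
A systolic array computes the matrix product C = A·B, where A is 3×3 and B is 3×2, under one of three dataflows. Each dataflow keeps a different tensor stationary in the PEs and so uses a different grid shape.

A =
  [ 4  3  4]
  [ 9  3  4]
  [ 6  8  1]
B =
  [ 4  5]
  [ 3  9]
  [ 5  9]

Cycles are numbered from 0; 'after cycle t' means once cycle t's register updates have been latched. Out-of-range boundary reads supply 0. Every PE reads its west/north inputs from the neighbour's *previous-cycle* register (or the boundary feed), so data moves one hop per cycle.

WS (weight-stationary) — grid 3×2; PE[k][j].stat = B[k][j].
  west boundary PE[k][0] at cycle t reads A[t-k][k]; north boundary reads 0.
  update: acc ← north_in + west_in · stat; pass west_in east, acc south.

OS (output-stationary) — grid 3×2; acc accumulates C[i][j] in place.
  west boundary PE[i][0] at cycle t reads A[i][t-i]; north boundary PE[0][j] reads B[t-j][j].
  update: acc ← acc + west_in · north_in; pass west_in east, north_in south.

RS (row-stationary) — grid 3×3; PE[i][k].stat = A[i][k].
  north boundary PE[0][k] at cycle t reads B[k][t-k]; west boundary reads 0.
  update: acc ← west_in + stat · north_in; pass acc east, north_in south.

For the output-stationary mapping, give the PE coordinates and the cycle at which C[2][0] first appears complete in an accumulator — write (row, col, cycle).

Under OS, C[2][0] lands at PE[2][0]:
  c0 r2c0: 0 / 0 / 0
  c1 r2c0: 0 / 0 / 0
  c2 r2c0: 24 / 6 / 4
  c3 r2c0: 48 / 8 / 3
  c4 r2c0: 53 / 1 / 5

(row, col, cycle) = (2, 0, 4)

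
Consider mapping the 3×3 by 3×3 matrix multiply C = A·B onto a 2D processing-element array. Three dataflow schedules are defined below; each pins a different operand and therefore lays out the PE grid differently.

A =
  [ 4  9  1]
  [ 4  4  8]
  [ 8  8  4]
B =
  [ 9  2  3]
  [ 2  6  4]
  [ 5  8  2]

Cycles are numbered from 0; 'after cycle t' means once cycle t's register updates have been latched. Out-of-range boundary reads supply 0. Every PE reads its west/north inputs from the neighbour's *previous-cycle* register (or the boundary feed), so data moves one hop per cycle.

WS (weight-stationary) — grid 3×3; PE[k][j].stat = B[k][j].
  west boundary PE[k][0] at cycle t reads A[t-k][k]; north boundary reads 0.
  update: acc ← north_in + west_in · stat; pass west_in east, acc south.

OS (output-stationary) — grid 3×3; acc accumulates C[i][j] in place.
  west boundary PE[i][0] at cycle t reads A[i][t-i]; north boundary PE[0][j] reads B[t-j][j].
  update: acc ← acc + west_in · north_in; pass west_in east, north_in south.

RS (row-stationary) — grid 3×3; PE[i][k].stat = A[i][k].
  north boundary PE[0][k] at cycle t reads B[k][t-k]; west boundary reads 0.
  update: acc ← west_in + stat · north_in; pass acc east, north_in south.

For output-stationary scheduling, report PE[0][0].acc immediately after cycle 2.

OS (3×3). Following PE[0][0] plus its west/north inputs:
  0: (0,0).acc=36  regs=<4,9>
  1: (0,0).acc=54  regs=<9,2>
  2: (0,0).acc=59  regs=<1,5>

PE[0][0].acc = 59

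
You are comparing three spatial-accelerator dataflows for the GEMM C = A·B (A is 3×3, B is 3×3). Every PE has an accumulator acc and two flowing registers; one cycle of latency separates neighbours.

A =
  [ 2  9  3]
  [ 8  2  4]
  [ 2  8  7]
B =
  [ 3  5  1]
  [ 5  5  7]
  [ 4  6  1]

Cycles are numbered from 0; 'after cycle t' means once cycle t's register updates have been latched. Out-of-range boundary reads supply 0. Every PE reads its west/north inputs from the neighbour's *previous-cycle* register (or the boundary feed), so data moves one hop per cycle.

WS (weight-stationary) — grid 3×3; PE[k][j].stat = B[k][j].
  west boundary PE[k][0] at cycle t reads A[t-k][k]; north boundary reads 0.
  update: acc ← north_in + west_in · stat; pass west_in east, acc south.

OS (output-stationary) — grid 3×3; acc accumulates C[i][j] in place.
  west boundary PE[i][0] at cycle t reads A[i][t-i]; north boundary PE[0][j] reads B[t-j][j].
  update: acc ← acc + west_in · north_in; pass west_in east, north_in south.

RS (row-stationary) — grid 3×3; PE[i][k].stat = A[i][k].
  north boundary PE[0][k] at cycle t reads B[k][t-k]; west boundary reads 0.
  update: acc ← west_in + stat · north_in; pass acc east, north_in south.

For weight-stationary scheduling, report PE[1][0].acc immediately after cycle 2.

WS 3×3: PE[1][0] cycle-by-cycle (with neighbour feeds):
  after 0 — PE[0][0] acc=6, pass-E 2, pass-S 6
  after 0 — PE[1][0] acc=0, pass-E 0, pass-S 0
  after 1 — PE[0][0] acc=24, pass-E 8, pass-S 24
  after 1 — PE[1][0] acc=51, pass-E 9, pass-S 51
  after 2 — PE[0][0] acc=6, pass-E 2, pass-S 6
  after 2 — PE[1][0] acc=34, pass-E 2, pass-S 34

PE[1][0].acc = 34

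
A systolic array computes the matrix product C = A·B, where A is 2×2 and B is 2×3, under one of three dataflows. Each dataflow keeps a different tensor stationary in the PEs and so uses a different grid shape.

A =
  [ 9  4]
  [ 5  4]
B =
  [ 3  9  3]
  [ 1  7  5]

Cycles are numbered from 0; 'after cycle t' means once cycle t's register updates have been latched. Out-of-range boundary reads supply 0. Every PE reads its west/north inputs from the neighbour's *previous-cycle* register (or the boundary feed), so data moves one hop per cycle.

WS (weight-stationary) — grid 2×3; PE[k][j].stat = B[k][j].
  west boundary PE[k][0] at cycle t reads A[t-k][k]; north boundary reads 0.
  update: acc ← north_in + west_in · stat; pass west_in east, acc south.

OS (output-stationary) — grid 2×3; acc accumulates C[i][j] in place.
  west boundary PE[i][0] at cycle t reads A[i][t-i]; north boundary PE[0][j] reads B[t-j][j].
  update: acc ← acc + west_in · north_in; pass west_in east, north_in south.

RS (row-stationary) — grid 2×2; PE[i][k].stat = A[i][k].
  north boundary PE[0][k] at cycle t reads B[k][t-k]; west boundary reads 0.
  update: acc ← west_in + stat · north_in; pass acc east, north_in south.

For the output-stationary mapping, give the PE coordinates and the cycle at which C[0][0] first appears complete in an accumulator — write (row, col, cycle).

(row, col, cycle) = (0, 0, 1)

Under OS, C[0][0] lands at PE[0][0]:
  @0  [0,0]  acc 27  |  →9  ↓3
  @1  [0,0]  acc 31  |  →4  ↓1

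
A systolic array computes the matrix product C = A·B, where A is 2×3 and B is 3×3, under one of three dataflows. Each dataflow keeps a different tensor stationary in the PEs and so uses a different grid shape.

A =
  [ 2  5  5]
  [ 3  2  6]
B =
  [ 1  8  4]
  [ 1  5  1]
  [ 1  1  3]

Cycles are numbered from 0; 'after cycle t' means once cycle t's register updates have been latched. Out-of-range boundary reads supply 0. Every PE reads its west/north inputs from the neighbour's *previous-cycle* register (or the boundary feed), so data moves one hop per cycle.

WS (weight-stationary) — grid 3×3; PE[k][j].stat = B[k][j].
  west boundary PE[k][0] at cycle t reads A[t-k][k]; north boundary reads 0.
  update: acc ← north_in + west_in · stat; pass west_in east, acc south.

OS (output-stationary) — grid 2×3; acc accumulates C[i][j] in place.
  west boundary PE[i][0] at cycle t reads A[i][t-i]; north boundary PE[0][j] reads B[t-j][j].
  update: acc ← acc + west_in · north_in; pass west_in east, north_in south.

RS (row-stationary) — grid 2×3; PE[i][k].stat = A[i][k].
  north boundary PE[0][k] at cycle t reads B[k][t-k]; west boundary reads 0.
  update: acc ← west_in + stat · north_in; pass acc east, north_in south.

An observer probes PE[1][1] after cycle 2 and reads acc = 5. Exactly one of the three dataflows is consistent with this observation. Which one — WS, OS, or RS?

dataflow = RS

— WS: 3×3; PE[1][1] trace:
  cycle 0: PE[1][1] → acc 0, east 0, south 0
  cycle 1: PE[1][1] → acc 0, east 0, south 0
  cycle 2: PE[1][1] → acc 41, east 5, south 41
— OS: 2×3; PE[1][1] trace:
  cycle 0: PE[1][1] → acc 0, east 0, south 0
  cycle 1: PE[1][1] → acc 0, east 0, south 0
  cycle 2: PE[1][1] → acc 24, east 3, south 8
— RS: 2×3; PE[1][1] trace:
  cycle 0: PE[1][1] → acc 0, east 0, south 0
  cycle 1: PE[1][1] → acc 0, east 0, south 0
  cycle 2: PE[1][1] → acc 5, east 5, south 1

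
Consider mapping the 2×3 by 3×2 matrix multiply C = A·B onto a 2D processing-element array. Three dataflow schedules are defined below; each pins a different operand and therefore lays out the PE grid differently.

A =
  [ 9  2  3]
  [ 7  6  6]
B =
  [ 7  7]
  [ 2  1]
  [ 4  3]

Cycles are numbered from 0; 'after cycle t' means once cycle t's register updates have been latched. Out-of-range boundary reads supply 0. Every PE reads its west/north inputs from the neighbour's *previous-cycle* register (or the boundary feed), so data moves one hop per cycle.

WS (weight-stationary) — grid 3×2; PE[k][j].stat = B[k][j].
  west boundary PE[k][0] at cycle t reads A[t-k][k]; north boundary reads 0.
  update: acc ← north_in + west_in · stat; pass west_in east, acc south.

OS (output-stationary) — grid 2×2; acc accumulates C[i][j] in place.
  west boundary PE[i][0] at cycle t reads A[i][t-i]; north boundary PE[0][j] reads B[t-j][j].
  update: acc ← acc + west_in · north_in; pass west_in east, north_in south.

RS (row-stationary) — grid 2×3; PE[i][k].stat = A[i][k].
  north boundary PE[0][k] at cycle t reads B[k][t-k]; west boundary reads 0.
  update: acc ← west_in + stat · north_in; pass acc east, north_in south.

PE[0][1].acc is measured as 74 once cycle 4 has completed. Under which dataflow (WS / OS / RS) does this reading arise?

WS (3×2 grid), PE[0][1]:
  @0  [0,1]  acc 0  |  →0  ↓0
  @1  [0,1]  acc 63  |  →9  ↓63
  @2  [0,1]  acc 49  |  →7  ↓49
  @3  [0,1]  acc 0  |  →0  ↓0
  @4  [0,1]  acc 0  |  →0  ↓0
OS (2×2 grid), PE[0][1]:
  @0  [0,1]  acc 0  |  →0  ↓0
  @1  [0,1]  acc 63  |  →9  ↓7
  @2  [0,1]  acc 65  |  →2  ↓1
  @3  [0,1]  acc 74  |  →3  ↓3
  @4  [0,1]  acc 74  |  →0  ↓0
RS (2×3 grid), PE[0][1]:
  @0  [0,1]  acc 0  |  →0  ↓0
  @1  [0,1]  acc 67  |  →67  ↓2
  @2  [0,1]  acc 65  |  →65  ↓1
  @3  [0,1]  acc 0  |  →0  ↓0
  @4  [0,1]  acc 0  |  →0  ↓0

dataflow = OS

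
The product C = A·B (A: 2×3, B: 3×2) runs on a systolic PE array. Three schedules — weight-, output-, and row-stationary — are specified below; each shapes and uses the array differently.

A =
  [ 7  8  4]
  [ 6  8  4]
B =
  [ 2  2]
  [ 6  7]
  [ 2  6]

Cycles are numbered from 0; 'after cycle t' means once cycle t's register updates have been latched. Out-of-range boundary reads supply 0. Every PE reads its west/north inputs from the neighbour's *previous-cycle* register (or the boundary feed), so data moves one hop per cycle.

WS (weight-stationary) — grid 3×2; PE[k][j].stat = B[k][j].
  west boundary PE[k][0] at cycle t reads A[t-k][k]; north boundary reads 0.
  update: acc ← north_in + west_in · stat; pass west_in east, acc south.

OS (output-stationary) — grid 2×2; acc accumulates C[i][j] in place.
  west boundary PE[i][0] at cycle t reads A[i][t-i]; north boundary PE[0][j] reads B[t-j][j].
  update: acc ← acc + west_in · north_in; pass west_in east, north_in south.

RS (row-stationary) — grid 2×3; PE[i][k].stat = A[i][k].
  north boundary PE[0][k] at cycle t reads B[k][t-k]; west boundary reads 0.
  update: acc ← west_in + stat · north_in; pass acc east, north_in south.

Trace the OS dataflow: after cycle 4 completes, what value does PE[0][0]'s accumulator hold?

Tracing OS — 2×2 array, target PE[0][0]:
  @0  [0,0]  acc 14  |  →7  ↓2
  @1  [0,0]  acc 62  |  →8  ↓6
  @2  [0,0]  acc 70  |  →4  ↓2
  @3  [0,0]  acc 70  |  →0  ↓0
  @4  [0,0]  acc 70  |  →0  ↓0

PE[0][0].acc = 70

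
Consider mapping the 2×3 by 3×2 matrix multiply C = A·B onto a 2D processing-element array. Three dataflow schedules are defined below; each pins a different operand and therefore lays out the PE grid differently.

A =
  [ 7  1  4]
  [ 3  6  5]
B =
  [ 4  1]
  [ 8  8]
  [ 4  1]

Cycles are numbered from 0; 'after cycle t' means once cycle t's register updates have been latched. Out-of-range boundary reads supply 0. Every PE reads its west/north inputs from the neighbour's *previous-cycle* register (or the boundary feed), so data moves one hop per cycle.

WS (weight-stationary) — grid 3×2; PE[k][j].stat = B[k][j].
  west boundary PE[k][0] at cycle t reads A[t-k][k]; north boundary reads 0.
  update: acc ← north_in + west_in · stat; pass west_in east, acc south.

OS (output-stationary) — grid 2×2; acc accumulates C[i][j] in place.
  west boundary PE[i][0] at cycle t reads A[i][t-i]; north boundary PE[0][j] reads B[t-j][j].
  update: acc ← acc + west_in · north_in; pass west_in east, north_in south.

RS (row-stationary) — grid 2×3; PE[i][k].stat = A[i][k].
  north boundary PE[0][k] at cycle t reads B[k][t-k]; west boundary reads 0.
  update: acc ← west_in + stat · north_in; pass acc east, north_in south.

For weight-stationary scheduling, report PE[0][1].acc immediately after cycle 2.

PE[0][1].acc = 3

WS (3×2). Following PE[0][1] plus its west/north inputs:
  t=0 PE[0][0]: acc=28 h=7 v=28
  t=0 PE[0][1]: acc=0 h=0 v=0
  t=1 PE[0][0]: acc=12 h=3 v=12
  t=1 PE[0][1]: acc=7 h=7 v=7
  t=2 PE[0][0]: acc=0 h=0 v=0
  t=2 PE[0][1]: acc=3 h=3 v=3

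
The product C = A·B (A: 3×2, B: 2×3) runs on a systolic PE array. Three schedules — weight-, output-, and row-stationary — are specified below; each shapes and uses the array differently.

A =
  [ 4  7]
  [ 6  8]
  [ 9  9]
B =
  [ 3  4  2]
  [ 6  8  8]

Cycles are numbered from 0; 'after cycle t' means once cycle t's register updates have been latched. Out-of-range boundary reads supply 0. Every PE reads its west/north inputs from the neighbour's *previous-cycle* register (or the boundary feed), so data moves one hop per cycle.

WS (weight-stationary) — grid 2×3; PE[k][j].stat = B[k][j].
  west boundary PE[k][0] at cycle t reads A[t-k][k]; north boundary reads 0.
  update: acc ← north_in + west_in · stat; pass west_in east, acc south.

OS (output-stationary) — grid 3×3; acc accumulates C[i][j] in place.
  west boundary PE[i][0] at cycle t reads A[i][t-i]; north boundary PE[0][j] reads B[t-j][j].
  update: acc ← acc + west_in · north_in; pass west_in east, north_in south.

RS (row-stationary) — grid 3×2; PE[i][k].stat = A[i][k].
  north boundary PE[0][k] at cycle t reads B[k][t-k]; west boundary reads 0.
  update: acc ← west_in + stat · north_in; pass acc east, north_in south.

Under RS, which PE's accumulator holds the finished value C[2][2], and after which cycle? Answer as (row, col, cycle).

(row, col, cycle) = (2, 1, 5)

RS: C[2][2] accumulates in PE[2][1]:
  after 0 — PE[2][1] acc=0, pass-E 0, pass-S 0
  after 1 — PE[2][1] acc=0, pass-E 0, pass-S 0
  after 2 — PE[2][1] acc=0, pass-E 0, pass-S 0
  after 3 — PE[2][1] acc=81, pass-E 81, pass-S 6
  after 4 — PE[2][1] acc=108, pass-E 108, pass-S 8
  after 5 — PE[2][1] acc=90, pass-E 90, pass-S 8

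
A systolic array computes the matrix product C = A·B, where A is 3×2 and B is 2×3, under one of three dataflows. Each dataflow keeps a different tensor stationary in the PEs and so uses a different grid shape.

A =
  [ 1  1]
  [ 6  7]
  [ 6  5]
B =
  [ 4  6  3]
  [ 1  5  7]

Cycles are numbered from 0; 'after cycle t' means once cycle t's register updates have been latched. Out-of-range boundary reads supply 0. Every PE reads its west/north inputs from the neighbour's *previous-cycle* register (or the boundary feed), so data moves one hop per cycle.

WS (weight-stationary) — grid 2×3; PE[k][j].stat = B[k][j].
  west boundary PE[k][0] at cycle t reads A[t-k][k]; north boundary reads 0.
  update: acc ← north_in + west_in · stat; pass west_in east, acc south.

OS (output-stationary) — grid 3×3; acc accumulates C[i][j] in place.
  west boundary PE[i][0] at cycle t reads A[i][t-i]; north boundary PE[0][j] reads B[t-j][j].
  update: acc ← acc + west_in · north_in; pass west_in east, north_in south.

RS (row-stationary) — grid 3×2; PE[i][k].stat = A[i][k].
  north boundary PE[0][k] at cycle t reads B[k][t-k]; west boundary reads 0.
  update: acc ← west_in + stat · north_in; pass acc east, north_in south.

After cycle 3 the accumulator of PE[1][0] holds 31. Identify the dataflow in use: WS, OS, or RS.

— WS: 2×3; PE[1][0] trace:
  t=0 PE[1][0]: acc=0 h=0 v=0
  t=1 PE[1][0]: acc=5 h=1 v=5
  t=2 PE[1][0]: acc=31 h=7 v=31
  t=3 PE[1][0]: acc=29 h=5 v=29
— OS: 3×3; PE[1][0] trace:
  t=0 PE[1][0]: acc=0 h=0 v=0
  t=1 PE[1][0]: acc=24 h=6 v=4
  t=2 PE[1][0]: acc=31 h=7 v=1
  t=3 PE[1][0]: acc=31 h=0 v=0
— RS: 3×2; PE[1][0] trace:
  t=0 PE[1][0]: acc=0 h=0 v=0
  t=1 PE[1][0]: acc=24 h=24 v=4
  t=2 PE[1][0]: acc=36 h=36 v=6
  t=3 PE[1][0]: acc=18 h=18 v=3

dataflow = OS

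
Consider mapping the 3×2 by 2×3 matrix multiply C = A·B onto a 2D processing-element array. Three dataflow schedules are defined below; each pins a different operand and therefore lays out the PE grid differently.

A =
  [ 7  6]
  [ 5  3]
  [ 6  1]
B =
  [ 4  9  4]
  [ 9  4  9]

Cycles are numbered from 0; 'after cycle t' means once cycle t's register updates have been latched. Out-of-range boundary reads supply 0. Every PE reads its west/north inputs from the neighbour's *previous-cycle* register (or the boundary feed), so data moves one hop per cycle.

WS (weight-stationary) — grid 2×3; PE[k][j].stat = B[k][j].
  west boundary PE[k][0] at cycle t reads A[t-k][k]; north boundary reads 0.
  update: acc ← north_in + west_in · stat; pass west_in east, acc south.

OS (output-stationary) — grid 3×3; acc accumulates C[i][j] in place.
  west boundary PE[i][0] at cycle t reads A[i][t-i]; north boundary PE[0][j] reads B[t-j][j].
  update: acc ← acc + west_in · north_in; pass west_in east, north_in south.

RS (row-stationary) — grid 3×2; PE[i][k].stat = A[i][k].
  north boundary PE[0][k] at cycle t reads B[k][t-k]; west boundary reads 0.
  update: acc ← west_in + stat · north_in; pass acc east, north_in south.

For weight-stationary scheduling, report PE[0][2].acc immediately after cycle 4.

WS on a 2×3 grid — tracing PE[0][2] and its feeders:
  after 0 — PE[0][1] acc=0, pass-E 0, pass-S 0
  after 0 — PE[0][2] acc=0, pass-E 0, pass-S 0
  after 1 — PE[0][1] acc=63, pass-E 7, pass-S 63
  after 1 — PE[0][2] acc=0, pass-E 0, pass-S 0
  after 2 — PE[0][1] acc=45, pass-E 5, pass-S 45
  after 2 — PE[0][2] acc=28, pass-E 7, pass-S 28
  after 3 — PE[0][1] acc=54, pass-E 6, pass-S 54
  after 3 — PE[0][2] acc=20, pass-E 5, pass-S 20
  after 4 — PE[0][1] acc=0, pass-E 0, pass-S 0
  after 4 — PE[0][2] acc=24, pass-E 6, pass-S 24

PE[0][2].acc = 24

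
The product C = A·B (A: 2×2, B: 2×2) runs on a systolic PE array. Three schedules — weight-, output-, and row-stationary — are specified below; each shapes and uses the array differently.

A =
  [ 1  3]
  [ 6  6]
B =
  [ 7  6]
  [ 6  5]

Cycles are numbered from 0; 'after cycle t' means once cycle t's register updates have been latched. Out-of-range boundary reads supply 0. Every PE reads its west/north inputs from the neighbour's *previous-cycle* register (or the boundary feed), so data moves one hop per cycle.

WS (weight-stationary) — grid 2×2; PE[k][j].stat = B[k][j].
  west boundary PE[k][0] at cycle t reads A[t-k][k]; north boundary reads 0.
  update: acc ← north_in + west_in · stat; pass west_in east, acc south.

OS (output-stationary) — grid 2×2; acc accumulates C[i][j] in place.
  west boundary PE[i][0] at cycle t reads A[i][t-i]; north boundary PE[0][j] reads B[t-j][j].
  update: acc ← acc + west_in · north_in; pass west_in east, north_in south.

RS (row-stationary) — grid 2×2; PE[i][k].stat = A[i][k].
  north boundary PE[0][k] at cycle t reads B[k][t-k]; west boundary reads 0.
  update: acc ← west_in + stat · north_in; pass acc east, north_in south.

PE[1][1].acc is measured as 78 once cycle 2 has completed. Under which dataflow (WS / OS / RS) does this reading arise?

dataflow = RS

WS [2×2] PE[1][1] across cycles:
  cycle 0: PE[1][1] → acc 0, east 0, south 0
  cycle 1: PE[1][1] → acc 0, east 0, south 0
  cycle 2: PE[1][1] → acc 21, east 3, south 21
OS [2×2] PE[1][1] across cycles:
  cycle 0: PE[1][1] → acc 0, east 0, south 0
  cycle 1: PE[1][1] → acc 0, east 0, south 0
  cycle 2: PE[1][1] → acc 36, east 6, south 6
RS [2×2] PE[1][1] across cycles:
  cycle 0: PE[1][1] → acc 0, east 0, south 0
  cycle 1: PE[1][1] → acc 0, east 0, south 0
  cycle 2: PE[1][1] → acc 78, east 78, south 6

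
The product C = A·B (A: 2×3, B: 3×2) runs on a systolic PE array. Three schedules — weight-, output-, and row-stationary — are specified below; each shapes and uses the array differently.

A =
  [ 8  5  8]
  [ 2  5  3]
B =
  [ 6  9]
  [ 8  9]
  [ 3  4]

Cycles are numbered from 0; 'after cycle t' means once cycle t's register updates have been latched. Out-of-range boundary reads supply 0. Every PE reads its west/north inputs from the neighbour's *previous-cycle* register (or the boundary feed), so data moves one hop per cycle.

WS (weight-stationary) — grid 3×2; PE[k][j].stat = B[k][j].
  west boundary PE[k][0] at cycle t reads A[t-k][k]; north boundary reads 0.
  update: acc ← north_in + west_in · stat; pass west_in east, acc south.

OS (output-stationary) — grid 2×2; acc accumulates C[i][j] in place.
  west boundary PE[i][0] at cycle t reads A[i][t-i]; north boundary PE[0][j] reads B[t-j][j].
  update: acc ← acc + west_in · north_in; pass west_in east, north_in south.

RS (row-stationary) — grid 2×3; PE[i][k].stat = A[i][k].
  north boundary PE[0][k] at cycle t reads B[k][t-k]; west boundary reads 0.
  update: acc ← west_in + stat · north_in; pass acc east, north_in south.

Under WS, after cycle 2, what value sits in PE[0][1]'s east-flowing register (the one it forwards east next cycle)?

WS on a 3×2 grid — tracing PE[0][1] and its feeders:
  t=0 PE[0][0]: acc=48 h=8 v=48
  t=0 PE[0][1]: acc=0 h=0 v=0
  t=1 PE[0][0]: acc=12 h=2 v=12
  t=1 PE[0][1]: acc=72 h=8 v=72
  t=2 PE[0][0]: acc=0 h=0 v=0
  t=2 PE[0][1]: acc=18 h=2 v=18

register = 2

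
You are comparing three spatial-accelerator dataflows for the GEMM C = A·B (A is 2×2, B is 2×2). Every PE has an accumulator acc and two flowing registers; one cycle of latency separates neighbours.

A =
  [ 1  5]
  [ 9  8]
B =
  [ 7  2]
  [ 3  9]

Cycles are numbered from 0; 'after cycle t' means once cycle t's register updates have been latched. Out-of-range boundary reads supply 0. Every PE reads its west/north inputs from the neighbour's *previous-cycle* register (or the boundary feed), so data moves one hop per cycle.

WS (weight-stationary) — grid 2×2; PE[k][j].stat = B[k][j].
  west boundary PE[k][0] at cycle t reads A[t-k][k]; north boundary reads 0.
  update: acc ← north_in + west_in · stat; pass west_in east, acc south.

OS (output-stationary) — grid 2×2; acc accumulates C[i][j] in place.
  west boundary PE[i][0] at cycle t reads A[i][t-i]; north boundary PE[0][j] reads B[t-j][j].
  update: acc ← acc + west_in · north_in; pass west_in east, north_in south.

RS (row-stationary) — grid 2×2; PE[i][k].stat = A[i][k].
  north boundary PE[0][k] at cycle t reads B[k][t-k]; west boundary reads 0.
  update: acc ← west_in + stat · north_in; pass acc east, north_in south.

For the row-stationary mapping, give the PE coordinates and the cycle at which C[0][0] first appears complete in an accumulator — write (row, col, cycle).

(row, col, cycle) = (0, 1, 1)

Under RS, C[0][0] lands at PE[0][1]:
  c0 r0c1: 0 / 0 / 0
  c1 r0c1: 22 / 22 / 3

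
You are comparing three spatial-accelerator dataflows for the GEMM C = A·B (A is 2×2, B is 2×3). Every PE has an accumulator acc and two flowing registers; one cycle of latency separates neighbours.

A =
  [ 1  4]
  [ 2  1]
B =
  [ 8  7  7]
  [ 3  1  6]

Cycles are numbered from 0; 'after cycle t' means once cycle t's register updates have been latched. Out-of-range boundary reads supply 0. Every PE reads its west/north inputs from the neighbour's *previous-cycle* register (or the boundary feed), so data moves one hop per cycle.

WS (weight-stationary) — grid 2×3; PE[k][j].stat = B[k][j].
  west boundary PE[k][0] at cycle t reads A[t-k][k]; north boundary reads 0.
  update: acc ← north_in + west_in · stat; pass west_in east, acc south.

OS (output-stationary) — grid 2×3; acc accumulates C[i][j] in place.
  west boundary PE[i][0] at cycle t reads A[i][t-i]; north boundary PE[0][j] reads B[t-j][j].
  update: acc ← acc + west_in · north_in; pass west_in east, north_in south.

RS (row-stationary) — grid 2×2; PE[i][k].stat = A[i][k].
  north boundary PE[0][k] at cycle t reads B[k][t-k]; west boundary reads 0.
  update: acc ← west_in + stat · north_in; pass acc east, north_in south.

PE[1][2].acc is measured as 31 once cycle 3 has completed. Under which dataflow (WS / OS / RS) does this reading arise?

dataflow = WS

WS [2×3] PE[1][2] across cycles:
  [0] (1,2) acc=0 (h:0 v:0)
  [1] (1,2) acc=0 (h:0 v:0)
  [2] (1,2) acc=0 (h:0 v:0)
  [3] (1,2) acc=31 (h:4 v:31)
OS [2×3] PE[1][2] across cycles:
  [0] (1,2) acc=0 (h:0 v:0)
  [1] (1,2) acc=0 (h:0 v:0)
  [2] (1,2) acc=0 (h:0 v:0)
  [3] (1,2) acc=14 (h:2 v:7)
RS: PE[1][2] is outside its 2×2 grid.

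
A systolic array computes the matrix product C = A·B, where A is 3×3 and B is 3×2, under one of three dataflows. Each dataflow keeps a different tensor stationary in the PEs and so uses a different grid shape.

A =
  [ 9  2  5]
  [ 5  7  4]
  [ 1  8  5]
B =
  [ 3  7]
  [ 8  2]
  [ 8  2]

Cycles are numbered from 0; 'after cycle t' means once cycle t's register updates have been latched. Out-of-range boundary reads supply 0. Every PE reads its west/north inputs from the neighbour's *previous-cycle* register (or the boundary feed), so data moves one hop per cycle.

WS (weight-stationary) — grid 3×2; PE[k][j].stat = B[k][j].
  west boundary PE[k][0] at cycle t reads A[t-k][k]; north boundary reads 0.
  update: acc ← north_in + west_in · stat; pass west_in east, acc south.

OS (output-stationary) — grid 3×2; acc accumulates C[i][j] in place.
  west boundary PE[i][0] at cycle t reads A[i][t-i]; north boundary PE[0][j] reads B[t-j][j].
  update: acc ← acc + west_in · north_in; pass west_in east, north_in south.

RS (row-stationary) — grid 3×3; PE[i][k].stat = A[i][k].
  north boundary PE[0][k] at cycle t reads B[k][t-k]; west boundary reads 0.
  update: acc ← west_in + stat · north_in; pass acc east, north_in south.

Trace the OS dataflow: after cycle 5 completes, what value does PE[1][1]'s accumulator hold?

PE[1][1].acc = 57

OS on a 3×2 grid — tracing PE[1][1] and its feeders:
  c0 r0c1: 0 / 0 / 0
  c0 r1c0: 0 / 0 / 0
  c0 r1c1: 0 / 0 / 0
  c1 r0c1: 63 / 9 / 7
  c1 r1c0: 15 / 5 / 3
  c1 r1c1: 0 / 0 / 0
  c2 r0c1: 67 / 2 / 2
  c2 r1c0: 71 / 7 / 8
  c2 r1c1: 35 / 5 / 7
  c3 r0c1: 77 / 5 / 2
  c3 r1c0: 103 / 4 / 8
  c3 r1c1: 49 / 7 / 2
  c4 r0c1: 77 / 0 / 0
  c4 r1c0: 103 / 0 / 0
  c4 r1c1: 57 / 4 / 2
  c5 r0c1: 77 / 0 / 0
  c5 r1c0: 103 / 0 / 0
  c5 r1c1: 57 / 0 / 0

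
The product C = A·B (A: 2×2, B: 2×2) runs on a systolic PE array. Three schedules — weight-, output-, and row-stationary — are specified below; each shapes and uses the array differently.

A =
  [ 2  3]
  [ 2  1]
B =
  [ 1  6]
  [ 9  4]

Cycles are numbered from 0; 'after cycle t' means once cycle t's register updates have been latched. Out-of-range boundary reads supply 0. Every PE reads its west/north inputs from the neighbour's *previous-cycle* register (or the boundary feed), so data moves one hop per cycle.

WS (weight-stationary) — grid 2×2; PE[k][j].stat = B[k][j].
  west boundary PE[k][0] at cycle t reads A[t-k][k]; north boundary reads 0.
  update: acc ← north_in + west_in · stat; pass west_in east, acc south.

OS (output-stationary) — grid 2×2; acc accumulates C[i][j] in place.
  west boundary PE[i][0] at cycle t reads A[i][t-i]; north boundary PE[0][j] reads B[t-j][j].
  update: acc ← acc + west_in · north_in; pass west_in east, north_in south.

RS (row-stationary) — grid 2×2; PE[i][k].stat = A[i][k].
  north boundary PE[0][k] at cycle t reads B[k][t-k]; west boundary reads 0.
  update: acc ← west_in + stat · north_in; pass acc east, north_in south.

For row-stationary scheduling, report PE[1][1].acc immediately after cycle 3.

PE[1][1].acc = 16

RS 2×2: PE[1][1] cycle-by-cycle (with neighbour feeds):
  t=0 PE[0][1]: acc=0 h=0 v=0
  t=0 PE[1][0]: acc=0 h=0 v=0
  t=0 PE[1][1]: acc=0 h=0 v=0
  t=1 PE[0][1]: acc=29 h=29 v=9
  t=1 PE[1][0]: acc=2 h=2 v=1
  t=1 PE[1][1]: acc=0 h=0 v=0
  t=2 PE[0][1]: acc=24 h=24 v=4
  t=2 PE[1][0]: acc=12 h=12 v=6
  t=2 PE[1][1]: acc=11 h=11 v=9
  t=3 PE[0][1]: acc=0 h=0 v=0
  t=3 PE[1][0]: acc=0 h=0 v=0
  t=3 PE[1][1]: acc=16 h=16 v=4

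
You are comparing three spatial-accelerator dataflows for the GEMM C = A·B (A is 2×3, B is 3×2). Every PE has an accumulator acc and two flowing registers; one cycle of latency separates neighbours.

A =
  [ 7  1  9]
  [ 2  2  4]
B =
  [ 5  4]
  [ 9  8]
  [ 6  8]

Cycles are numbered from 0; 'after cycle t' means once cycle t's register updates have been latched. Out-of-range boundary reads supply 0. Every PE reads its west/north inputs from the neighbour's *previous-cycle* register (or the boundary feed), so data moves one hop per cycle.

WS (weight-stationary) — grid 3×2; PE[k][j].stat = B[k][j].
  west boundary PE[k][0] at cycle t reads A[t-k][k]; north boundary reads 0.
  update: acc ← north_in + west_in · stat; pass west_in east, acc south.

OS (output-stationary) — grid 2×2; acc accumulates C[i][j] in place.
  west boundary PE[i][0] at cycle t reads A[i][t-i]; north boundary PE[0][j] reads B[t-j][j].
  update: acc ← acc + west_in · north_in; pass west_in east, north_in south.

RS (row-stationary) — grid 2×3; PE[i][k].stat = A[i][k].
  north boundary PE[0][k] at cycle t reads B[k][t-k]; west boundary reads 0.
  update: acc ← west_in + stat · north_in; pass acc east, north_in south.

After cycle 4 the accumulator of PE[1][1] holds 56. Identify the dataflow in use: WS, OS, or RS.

Under WS (3×2), PE[1][1]:
  t=0 PE[1][1]: acc=0 h=0 v=0
  t=1 PE[1][1]: acc=0 h=0 v=0
  t=2 PE[1][1]: acc=36 h=1 v=36
  t=3 PE[1][1]: acc=24 h=2 v=24
  t=4 PE[1][1]: acc=0 h=0 v=0
Under OS (2×2), PE[1][1]:
  t=0 PE[1][1]: acc=0 h=0 v=0
  t=1 PE[1][1]: acc=0 h=0 v=0
  t=2 PE[1][1]: acc=8 h=2 v=4
  t=3 PE[1][1]: acc=24 h=2 v=8
  t=4 PE[1][1]: acc=56 h=4 v=8
Under RS (2×3), PE[1][1]:
  t=0 PE[1][1]: acc=0 h=0 v=0
  t=1 PE[1][1]: acc=0 h=0 v=0
  t=2 PE[1][1]: acc=28 h=28 v=9
  t=3 PE[1][1]: acc=24 h=24 v=8
  t=4 PE[1][1]: acc=0 h=0 v=0

dataflow = OS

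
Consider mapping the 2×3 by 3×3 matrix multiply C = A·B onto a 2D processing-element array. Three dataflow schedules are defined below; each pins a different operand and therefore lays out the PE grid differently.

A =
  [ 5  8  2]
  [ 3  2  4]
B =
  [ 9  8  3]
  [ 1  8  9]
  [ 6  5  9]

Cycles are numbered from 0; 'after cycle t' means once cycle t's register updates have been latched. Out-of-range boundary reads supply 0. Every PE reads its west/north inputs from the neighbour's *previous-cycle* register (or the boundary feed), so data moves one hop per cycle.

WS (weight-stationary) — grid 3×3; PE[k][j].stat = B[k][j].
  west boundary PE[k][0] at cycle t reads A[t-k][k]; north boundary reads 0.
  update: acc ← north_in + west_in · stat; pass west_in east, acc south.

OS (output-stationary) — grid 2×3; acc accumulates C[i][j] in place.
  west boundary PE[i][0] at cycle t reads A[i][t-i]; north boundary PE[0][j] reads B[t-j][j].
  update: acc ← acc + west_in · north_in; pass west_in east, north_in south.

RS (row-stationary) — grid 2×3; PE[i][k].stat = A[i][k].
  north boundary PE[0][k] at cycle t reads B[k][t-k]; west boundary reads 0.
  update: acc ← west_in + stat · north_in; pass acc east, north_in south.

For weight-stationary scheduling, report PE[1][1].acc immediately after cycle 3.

PE[1][1].acc = 40

WS on a 3×3 grid — tracing PE[1][1] and its feeders:
  @0  [0,1]  acc 0  |  →0  ↓0
  @0  [1,0]  acc 0  |  →0  ↓0
  @0  [1,1]  acc 0  |  →0  ↓0
  @1  [0,1]  acc 40  |  →5  ↓40
  @1  [1,0]  acc 53  |  →8  ↓53
  @1  [1,1]  acc 0  |  →0  ↓0
  @2  [0,1]  acc 24  |  →3  ↓24
  @2  [1,0]  acc 29  |  →2  ↓29
  @2  [1,1]  acc 104  |  →8  ↓104
  @3  [0,1]  acc 0  |  →0  ↓0
  @3  [1,0]  acc 0  |  →0  ↓0
  @3  [1,1]  acc 40  |  →2  ↓40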